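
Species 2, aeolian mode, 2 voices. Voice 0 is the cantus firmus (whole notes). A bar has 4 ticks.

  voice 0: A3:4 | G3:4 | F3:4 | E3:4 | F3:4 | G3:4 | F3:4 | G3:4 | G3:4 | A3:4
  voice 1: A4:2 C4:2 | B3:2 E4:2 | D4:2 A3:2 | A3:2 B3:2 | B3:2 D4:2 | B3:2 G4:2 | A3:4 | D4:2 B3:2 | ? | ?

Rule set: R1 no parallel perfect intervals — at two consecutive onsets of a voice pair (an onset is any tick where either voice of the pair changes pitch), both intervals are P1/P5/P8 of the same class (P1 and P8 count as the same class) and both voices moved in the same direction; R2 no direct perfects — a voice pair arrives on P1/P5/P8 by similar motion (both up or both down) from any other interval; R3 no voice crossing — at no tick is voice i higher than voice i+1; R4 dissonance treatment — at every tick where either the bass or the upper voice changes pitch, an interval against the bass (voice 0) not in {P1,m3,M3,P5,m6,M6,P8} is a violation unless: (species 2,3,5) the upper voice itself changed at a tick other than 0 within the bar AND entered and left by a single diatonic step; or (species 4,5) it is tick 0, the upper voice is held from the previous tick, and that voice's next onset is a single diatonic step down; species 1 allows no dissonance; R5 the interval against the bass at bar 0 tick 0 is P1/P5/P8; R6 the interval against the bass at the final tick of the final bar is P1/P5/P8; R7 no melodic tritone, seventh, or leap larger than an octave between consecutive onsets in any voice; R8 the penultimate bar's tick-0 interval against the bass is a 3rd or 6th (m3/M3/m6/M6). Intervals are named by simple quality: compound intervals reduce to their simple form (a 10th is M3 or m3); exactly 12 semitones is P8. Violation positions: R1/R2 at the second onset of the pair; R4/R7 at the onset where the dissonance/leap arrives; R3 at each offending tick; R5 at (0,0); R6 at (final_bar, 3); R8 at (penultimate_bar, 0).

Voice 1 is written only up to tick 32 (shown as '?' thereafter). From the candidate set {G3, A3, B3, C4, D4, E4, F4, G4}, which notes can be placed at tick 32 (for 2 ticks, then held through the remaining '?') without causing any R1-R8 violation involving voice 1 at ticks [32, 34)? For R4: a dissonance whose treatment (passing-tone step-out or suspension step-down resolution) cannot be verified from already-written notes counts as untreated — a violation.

G3: violates R8
A3: violates R4,R8
B3: legal
C4: violates R4,R8
D4: violates R8
E4: legal
F4: violates R4,R7,R8
G4: violates R8

{B3, E4}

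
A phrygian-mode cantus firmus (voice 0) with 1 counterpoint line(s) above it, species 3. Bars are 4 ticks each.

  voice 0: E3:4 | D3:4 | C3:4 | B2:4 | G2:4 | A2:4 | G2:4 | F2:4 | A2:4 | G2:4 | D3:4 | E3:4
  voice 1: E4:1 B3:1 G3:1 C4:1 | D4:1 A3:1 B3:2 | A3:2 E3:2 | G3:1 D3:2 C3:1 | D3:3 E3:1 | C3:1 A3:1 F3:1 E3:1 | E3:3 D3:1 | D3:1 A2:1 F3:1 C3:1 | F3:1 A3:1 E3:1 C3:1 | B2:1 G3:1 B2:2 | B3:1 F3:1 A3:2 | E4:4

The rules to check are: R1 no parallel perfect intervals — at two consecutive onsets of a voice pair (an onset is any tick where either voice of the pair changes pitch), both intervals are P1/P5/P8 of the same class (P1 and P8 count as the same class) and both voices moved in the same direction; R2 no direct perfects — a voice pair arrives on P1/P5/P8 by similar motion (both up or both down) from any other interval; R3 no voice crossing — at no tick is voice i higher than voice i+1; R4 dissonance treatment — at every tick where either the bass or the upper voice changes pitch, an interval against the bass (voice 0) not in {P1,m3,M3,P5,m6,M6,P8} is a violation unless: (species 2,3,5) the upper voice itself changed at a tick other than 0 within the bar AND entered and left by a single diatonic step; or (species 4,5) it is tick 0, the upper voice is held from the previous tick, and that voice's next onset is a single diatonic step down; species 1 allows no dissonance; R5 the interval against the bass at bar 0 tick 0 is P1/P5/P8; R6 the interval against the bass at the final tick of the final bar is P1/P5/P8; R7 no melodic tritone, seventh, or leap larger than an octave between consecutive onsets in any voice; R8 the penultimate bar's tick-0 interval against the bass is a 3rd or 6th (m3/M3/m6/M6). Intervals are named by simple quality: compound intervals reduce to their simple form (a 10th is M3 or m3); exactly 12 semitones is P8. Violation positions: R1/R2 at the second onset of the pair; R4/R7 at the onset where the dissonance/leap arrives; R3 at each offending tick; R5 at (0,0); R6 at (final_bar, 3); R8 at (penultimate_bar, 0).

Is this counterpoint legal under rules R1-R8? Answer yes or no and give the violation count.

bar 0: v0=E3 v1=E4 (P8)
bar 1: v0=D3 v1=D4 (P8)
bar 2: v0=C3 v1=A3 (M6)
bar 3: v0=B2 v1=G3 (m6)
bar 4: v0=G2 v1=D3 (P5)
bar 5: v0=A2 v1=C3 (m3)
bar 6: v0=G2 v1=E3 (M6)
bar 7: v0=F2 v1=D3 (M6)
bar 8: v0=A2 v1=F3 (m6)
bar 9: v0=G2 v1=B2 (M3)
bar 10: v0=D3 v1=B3 (M6)
bar 11: v0=E3 v1=E4 (P8)
  R7 @ bar10.1: B3->F3 leap 6st
  R2 @ bar11.0: D3/A3 P5 -> E3/E4 P8 similar

No (2 violations)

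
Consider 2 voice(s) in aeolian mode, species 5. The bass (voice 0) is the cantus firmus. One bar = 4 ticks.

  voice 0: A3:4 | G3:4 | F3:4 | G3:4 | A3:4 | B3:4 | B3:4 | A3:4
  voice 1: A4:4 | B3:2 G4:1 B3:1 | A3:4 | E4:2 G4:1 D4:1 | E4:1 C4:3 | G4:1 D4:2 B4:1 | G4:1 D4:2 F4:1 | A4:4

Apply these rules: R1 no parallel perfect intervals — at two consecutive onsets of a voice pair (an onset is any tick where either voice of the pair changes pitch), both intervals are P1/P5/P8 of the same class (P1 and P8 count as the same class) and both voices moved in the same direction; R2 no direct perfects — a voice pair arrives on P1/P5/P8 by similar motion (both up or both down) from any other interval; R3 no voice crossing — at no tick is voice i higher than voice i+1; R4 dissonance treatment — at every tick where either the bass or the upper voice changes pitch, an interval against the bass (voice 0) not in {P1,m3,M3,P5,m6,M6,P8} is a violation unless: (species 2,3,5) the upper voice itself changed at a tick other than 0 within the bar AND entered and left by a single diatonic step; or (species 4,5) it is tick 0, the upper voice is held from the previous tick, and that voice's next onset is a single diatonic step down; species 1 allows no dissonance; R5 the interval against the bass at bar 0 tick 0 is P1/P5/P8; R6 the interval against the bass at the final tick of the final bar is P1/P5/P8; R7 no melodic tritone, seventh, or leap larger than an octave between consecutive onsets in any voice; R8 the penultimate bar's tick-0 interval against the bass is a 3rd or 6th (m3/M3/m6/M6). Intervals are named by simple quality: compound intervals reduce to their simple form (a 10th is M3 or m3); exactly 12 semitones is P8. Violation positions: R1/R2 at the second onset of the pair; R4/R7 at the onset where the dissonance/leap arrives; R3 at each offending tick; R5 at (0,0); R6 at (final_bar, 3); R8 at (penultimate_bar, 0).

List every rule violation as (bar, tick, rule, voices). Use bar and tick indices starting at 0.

bar 0: v0=A3 v1=A4 downbeat P8
bar 1: v0=G3 v1=B3 downbeat M3
bar 2: v0=F3 v1=A3 downbeat M3
bar 3: v0=G3 v1=E4 downbeat M6
bar 4: v0=A3 v1=E4 downbeat P5
bar 5: v0=B3 v1=G4 downbeat m6
bar 6: v0=B3 v1=G4 downbeat m6
bar 7: v0=A3 v1=A4 downbeat P8
  -> R7 @ bar 1 tick 0 v(1,): A4->B3 leap 10st
  -> R1 @ bar 4 tick 0 v(0, 1): G3/D4 P5 -> A3/E4 P5 similar
  -> R4 @ bar 6 tick 3 v(0, 1): B3/F4 TT untreated

(1, 0, R7, (1,))
(4, 0, R1, (0, 1))
(6, 3, R4, (0, 1))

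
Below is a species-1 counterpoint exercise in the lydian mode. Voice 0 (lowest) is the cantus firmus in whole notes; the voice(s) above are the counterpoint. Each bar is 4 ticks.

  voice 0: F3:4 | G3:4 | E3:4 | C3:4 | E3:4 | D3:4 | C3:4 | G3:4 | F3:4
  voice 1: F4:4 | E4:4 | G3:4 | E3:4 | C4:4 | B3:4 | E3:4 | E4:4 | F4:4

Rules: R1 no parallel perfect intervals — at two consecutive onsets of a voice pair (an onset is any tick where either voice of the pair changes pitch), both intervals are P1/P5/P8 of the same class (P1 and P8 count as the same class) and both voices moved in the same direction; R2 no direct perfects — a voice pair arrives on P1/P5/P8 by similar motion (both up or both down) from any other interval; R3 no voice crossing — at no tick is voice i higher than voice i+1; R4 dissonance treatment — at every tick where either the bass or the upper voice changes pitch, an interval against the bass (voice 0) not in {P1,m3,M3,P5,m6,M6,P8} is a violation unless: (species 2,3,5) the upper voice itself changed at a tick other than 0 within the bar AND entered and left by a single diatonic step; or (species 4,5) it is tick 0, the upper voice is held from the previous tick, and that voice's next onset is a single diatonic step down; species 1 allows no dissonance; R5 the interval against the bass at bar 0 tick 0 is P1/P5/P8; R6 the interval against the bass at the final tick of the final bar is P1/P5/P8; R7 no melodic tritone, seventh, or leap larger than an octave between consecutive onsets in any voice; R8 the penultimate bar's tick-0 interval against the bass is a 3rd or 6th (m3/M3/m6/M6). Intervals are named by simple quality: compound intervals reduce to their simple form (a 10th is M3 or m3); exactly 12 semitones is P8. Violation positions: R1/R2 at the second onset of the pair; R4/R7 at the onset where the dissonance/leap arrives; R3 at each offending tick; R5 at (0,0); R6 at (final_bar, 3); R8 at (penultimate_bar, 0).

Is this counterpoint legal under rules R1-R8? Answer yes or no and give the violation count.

bar 0: v0=F3 v1=F4 (P8)
bar 1: v0=G3 v1=E4 (M6)
bar 2: v0=E3 v1=G3 (m3)
bar 3: v0=C3 v1=E3 (M3)
bar 4: v0=E3 v1=C4 (m6)
bar 5: v0=D3 v1=B3 (M6)
bar 6: v0=C3 v1=E3 (M3)
bar 7: v0=G3 v1=E4 (M6)
bar 8: v0=F3 v1=F4 (P8)

Yes (0 violations)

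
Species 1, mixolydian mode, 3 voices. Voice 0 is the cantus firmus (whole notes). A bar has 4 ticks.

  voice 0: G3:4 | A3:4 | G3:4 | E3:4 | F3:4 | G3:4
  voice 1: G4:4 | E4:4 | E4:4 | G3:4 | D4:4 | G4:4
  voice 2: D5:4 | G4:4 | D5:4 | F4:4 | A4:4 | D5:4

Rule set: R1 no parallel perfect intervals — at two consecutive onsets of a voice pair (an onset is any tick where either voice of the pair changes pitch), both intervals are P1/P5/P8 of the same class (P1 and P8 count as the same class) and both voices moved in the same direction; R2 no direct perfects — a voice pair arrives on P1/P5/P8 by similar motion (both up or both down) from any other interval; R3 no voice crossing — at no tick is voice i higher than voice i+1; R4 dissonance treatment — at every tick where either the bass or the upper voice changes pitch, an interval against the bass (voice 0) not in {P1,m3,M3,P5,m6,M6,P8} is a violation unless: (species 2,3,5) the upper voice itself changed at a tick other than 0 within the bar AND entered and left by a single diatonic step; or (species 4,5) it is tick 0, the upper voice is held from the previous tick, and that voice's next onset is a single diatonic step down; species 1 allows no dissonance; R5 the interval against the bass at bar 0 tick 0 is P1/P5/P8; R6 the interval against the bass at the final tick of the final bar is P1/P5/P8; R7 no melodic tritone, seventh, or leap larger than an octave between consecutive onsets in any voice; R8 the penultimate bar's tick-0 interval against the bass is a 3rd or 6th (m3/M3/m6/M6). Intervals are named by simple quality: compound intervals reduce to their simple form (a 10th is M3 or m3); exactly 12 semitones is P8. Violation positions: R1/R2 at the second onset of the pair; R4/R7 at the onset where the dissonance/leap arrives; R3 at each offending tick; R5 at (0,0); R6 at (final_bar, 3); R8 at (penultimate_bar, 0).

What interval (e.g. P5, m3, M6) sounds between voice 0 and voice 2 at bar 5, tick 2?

P5

voice 0=G3 voice 2=D5 -> P5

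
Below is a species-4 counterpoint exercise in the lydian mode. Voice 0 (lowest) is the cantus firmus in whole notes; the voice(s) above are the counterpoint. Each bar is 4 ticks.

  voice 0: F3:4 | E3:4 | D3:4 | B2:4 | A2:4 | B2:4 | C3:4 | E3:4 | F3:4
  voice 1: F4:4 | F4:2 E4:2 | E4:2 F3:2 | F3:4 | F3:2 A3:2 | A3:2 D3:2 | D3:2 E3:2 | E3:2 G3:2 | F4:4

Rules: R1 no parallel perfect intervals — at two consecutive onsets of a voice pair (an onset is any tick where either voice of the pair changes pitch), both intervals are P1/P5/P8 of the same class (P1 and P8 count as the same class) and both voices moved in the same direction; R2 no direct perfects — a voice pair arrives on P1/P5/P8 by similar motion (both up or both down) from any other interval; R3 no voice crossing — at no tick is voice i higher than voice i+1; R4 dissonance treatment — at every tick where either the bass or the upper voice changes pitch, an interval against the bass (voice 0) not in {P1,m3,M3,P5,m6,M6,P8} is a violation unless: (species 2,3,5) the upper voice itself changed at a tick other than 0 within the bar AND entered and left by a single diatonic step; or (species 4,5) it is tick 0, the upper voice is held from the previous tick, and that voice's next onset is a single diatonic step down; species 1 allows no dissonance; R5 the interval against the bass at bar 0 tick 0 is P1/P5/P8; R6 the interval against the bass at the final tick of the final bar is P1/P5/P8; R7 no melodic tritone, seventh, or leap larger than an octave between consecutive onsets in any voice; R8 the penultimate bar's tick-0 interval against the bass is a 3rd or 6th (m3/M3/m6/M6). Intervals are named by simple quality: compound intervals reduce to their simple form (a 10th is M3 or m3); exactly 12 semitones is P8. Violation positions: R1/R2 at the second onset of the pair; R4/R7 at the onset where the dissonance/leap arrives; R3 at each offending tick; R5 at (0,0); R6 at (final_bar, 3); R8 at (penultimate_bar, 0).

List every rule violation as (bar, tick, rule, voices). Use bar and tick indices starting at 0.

bar 0: v0=F3 v1=F4 downbeat P8
bar 1: v0=E3 v1=F4 downbeat m2
bar 2: v0=D3 v1=E4 downbeat M2
bar 3: v0=B2 v1=F3 downbeat TT
bar 4: v0=A2 v1=F3 downbeat m6
bar 5: v0=B2 v1=A3 downbeat m7
bar 6: v0=C3 v1=D3 downbeat M2
bar 7: v0=E3 v1=E3 downbeat P1
bar 8: v0=F3 v1=F4 downbeat P8
  -> R4 @ bar 2 tick 0 v(0, 1): D3/E4 M2 untreated
  -> R7 @ bar 2 tick 2 v(1,): E4->F3 leap 11st
  -> R4 @ bar 3 tick 0 v(0, 1): B2/F3 TT untreated
  -> R4 @ bar 5 tick 0 v(0, 1): B2/A3 m7 untreated
  -> R4 @ bar 6 tick 0 v(0, 1): C3/D3 M2 untreated
  -> R8 @ bar 7 tick 0 v(0, 1): penult P1 not 3rd/6th
  -> R2 @ bar 8 tick 0 v(0, 1): E3/G3 m3 -> F3/F4 P8 similar
  -> R7 @ bar 8 tick 0 v(1,): G3->F4 leap 10st

(2, 0, R4, (0, 1))
(2, 2, R7, (1,))
(3, 0, R4, (0, 1))
(5, 0, R4, (0, 1))
(6, 0, R4, (0, 1))
(7, 0, R8, (0, 1))
(8, 0, R2, (0, 1))
(8, 0, R7, (1,))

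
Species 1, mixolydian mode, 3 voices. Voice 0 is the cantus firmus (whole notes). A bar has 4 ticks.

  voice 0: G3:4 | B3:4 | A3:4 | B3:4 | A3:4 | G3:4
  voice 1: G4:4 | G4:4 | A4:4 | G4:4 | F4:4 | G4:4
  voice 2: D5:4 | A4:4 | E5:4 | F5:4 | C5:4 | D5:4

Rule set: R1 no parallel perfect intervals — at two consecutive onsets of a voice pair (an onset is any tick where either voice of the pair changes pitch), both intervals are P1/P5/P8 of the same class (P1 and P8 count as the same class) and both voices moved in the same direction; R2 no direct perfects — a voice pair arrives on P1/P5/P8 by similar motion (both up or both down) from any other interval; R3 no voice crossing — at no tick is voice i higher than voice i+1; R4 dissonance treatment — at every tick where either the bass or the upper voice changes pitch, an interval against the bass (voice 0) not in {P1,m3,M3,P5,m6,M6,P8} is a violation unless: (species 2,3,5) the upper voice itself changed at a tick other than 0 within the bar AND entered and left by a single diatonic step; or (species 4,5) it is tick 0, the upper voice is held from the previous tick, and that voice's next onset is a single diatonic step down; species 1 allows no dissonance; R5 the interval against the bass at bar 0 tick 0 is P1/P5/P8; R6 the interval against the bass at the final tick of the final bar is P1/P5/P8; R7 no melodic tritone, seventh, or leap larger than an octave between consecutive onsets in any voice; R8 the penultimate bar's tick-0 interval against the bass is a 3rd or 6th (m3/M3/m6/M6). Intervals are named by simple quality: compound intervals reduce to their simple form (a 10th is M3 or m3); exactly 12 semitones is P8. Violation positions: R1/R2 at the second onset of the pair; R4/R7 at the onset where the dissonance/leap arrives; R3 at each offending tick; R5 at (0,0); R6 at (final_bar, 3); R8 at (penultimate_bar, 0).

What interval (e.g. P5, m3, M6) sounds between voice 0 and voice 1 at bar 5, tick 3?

P8

voice 0=G3 voice 1=G4 -> P8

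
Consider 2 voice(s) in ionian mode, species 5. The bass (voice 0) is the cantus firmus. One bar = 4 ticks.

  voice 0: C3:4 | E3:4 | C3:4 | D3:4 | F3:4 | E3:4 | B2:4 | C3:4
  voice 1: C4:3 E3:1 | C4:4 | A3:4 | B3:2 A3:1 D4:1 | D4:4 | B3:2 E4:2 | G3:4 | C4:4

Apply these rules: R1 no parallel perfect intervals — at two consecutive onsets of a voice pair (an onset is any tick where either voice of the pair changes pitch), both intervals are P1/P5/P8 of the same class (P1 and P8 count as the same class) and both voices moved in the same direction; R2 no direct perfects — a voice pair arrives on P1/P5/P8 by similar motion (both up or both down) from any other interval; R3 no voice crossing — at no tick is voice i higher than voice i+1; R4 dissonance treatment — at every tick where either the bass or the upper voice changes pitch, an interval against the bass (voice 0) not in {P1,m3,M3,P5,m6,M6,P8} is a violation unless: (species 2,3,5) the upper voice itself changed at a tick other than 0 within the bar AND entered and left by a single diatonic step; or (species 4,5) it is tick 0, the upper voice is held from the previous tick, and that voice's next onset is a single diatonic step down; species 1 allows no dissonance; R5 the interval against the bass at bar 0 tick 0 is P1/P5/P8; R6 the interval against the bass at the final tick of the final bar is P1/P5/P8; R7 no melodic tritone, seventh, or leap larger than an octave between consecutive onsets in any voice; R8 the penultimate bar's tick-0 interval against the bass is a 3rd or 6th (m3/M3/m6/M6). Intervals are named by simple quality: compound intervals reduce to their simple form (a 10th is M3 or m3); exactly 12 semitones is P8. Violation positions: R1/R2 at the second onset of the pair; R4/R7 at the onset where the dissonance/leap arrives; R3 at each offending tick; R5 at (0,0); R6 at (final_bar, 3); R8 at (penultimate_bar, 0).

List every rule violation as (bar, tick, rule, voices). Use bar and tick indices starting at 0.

bar 0: v0=C3 v1=C4 downbeat P8
bar 1: v0=E3 v1=C4 downbeat m6
bar 2: v0=C3 v1=A3 downbeat M6
bar 3: v0=D3 v1=B3 downbeat M6
bar 4: v0=F3 v1=D4 downbeat M6
bar 5: v0=E3 v1=B3 downbeat P5
bar 6: v0=B2 v1=G3 downbeat m6
bar 7: v0=C3 v1=C4 downbeat P8
  -> R2 @ bar 5 tick 0 v(0, 1): F3/D4 M6 -> E3/B3 P5 similar
  -> R2 @ bar 7 tick 0 v(0, 1): B2/G3 m6 -> C3/C4 P8 similar

(5, 0, R2, (0, 1))
(7, 0, R2, (0, 1))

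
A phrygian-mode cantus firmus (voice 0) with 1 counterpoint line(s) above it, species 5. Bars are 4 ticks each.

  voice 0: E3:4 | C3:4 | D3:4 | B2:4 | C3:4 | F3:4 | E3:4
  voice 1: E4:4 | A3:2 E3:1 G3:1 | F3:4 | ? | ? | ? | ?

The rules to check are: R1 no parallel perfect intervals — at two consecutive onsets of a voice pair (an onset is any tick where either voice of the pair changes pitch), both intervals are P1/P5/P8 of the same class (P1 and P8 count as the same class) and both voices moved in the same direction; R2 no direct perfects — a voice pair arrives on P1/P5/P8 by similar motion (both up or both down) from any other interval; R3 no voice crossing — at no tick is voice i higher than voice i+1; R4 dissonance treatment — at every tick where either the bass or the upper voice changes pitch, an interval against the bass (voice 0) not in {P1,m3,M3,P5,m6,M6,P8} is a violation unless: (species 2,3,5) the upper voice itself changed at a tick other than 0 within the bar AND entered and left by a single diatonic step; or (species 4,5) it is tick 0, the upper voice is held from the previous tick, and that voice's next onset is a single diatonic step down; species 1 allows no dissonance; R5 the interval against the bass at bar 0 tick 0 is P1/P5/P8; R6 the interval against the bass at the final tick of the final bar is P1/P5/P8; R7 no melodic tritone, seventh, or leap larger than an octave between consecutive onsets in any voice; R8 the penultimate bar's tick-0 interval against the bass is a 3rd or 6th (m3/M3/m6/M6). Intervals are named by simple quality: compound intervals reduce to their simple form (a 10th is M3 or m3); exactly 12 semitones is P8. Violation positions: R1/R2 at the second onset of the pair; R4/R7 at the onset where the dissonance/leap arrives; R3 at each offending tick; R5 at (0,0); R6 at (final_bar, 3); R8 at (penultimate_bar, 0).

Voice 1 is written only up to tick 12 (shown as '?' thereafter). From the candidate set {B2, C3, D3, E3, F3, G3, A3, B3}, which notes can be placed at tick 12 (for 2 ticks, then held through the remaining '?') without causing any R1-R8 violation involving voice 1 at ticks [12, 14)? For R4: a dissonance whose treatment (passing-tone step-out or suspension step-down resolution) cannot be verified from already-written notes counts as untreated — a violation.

{D3, G3}

B2: violates R2,R7
C3: violates R4
D3: legal
E3: violates R4
F3: violates R4
G3: legal
A3: violates R4
B3: violates R7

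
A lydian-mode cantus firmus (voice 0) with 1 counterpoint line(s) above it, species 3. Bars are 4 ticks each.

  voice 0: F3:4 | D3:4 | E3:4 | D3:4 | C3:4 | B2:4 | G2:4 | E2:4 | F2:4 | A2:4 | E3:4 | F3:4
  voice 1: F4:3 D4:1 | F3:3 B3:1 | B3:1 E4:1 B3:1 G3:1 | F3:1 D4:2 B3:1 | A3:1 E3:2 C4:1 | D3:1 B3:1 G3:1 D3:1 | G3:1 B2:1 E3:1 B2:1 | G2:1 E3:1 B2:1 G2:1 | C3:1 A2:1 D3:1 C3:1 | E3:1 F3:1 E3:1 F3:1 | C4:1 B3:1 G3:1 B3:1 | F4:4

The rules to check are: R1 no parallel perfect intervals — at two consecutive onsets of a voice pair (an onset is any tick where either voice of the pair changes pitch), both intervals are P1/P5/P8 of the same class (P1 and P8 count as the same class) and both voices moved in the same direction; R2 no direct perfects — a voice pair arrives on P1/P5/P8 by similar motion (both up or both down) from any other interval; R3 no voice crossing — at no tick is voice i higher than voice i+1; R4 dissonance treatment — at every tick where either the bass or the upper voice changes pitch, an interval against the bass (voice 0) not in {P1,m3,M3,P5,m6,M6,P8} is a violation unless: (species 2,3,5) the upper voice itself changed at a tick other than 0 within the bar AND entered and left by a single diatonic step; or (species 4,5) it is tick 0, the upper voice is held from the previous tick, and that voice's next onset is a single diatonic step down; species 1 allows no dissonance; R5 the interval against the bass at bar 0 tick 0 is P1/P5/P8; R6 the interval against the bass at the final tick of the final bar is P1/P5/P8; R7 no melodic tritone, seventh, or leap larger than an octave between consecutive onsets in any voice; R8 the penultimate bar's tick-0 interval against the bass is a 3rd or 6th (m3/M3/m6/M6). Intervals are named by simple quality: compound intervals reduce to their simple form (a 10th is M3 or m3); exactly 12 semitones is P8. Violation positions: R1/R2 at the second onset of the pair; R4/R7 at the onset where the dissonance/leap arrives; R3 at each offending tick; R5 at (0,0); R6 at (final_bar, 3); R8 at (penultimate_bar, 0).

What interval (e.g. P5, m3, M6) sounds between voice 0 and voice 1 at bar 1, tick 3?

voice 0=D3 voice 1=B3 -> M6

M6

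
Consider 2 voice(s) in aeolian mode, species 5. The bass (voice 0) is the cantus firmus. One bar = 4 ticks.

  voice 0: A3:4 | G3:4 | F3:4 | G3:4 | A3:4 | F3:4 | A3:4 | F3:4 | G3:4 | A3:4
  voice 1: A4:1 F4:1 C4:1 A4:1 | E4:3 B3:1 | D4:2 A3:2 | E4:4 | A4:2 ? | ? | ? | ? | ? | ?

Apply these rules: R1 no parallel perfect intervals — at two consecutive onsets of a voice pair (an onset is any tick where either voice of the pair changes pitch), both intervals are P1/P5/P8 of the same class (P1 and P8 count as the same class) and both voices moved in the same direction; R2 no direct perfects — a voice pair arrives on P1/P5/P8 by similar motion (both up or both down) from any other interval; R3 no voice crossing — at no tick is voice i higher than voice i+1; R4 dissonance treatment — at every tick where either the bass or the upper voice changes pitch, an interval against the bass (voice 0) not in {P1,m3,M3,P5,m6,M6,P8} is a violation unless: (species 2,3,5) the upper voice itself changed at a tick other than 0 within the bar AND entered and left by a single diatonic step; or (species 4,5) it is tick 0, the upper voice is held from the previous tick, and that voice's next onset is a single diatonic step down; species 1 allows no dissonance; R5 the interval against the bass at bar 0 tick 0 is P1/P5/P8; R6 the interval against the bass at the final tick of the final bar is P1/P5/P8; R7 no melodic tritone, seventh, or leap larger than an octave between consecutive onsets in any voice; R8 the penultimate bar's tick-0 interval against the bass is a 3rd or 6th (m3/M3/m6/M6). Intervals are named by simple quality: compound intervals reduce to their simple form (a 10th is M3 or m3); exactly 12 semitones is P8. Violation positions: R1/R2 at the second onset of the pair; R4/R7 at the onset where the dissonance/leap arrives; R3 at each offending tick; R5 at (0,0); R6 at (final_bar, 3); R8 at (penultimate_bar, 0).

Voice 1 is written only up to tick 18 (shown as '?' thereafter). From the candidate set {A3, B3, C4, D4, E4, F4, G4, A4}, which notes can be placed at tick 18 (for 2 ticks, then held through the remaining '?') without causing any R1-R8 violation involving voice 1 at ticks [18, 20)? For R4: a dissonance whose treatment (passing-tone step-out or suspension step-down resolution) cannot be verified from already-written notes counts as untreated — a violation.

{A3, A4, C4, E4, F4}

A3: legal
B3: violates R4,R7
C4: legal
D4: violates R4
E4: legal
F4: legal
G4: violates R4
A4: legal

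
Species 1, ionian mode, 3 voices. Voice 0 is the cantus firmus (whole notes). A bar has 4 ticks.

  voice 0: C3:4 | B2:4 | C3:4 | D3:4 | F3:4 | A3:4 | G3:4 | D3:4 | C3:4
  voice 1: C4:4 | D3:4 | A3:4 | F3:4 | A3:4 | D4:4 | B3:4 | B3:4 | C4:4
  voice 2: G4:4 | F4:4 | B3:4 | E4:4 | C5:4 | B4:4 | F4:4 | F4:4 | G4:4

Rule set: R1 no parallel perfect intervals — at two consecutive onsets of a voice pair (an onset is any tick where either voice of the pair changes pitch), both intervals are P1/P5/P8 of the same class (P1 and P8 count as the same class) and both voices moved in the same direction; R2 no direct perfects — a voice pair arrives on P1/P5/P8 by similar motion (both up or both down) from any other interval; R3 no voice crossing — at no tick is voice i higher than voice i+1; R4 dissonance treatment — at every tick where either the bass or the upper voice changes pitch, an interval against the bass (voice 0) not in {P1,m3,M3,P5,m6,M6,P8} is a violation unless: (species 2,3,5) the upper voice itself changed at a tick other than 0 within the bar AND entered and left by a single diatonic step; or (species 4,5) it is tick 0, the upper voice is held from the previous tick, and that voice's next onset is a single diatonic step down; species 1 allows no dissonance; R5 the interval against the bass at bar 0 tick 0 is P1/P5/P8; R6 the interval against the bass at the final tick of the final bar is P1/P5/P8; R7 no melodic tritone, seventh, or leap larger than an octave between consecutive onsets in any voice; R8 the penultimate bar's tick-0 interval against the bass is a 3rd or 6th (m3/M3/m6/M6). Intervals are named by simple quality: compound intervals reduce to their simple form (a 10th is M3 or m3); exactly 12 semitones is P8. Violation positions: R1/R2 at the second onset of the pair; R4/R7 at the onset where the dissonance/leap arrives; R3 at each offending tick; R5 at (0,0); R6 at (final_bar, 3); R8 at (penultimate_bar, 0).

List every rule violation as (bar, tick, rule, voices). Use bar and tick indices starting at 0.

(1, 0, R4, (0, 2))
(1, 0, R7, (1,))
(2, 0, R4, (0, 2))
(2, 0, R7, (2,))
(3, 0, R4, (0, 2))
(4, 0, R2, (0, 2))
(5, 0, R4, (0, 1))
(5, 0, R4, (0, 2))
(6, 0, R4, (0, 2))
(6, 0, R7, (2,))
(8, 0, R2, (1, 2))

bar 0: v0=C3 v1=C4 v2=G4 downbeat P5
bar 1: v0=B2 v1=D3 v2=F4 downbeat TT
bar 2: v0=C3 v1=A3 v2=B3 downbeat M7
bar 3: v0=D3 v1=F3 v2=E4 downbeat M2
bar 4: v0=F3 v1=A3 v2=C5 downbeat P5
bar 5: v0=A3 v1=D4 v2=B4 downbeat M2
bar 6: v0=G3 v1=B3 v2=F4 downbeat m7
bar 7: v0=D3 v1=B3 v2=F4 downbeat m3
bar 8: v0=C3 v1=C4 v2=G4 downbeat P5
  -> R4 @ bar 1 tick 0 v(0, 2): B2/F4 TT untreated
  -> R7 @ bar 1 tick 0 v(1,): C4->D3 leap 10st
  -> R4 @ bar 2 tick 0 v(0, 2): C3/B3 M7 untreated
  -> R7 @ bar 2 tick 0 v(2,): F4->B3 leap 6st
  -> R4 @ bar 3 tick 0 v(0, 2): D3/E4 M2 untreated
  -> R2 @ bar 4 tick 0 v(0, 2): D3/E4 M2 -> F3/C5 P5 similar
  -> R4 @ bar 5 tick 0 v(0, 1): A3/D4 P4 untreated
  -> R4 @ bar 5 tick 0 v(0, 2): A3/B4 M2 untreated
  -> R4 @ bar 6 tick 0 v(0, 2): G3/F4 m7 untreated
  -> R7 @ bar 6 tick 0 v(2,): B4->F4 leap 6st
  -> R2 @ bar 8 tick 0 v(1, 2): B3/F4 TT -> C4/G4 P5 similar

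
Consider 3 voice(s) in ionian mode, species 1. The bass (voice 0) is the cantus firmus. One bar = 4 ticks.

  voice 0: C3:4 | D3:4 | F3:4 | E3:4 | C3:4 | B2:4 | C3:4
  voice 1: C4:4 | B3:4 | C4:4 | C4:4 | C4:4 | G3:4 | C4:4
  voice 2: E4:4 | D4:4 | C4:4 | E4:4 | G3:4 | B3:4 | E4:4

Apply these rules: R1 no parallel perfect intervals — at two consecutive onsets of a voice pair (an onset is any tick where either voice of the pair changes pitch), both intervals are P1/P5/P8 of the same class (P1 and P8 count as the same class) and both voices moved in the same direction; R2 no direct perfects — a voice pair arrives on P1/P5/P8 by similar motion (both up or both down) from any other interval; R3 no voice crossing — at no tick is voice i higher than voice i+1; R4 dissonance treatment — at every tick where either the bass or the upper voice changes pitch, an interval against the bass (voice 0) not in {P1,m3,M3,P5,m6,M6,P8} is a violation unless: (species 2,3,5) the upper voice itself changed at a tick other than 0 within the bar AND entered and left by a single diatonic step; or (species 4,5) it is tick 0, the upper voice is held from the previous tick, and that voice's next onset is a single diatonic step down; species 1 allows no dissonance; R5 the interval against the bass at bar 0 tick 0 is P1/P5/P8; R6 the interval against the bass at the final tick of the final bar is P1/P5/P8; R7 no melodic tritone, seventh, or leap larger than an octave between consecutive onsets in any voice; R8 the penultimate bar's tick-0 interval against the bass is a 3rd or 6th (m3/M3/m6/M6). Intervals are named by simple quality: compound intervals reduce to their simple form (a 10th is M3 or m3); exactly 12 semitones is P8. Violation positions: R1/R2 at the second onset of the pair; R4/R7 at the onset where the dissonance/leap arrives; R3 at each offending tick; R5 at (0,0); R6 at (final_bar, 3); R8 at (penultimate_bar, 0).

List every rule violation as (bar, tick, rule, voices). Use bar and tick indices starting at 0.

(0, 0, R5, (0, 2))
(2, 0, R2, (0, 1))
(4, 0, R2, (0, 2))
(4, 0, R3, (1, 2))
(4, 1, R3, (1, 2))
(4, 2, R3, (1, 2))
(4, 3, R3, (1, 2))
(5, 0, R8, (0, 2))
(6, 0, R2, (0, 1))
(6, 3, R6, (0, 2))

bar 0: v0=C3 v1=C4 v2=E4 downbeat M3
bar 1: v0=D3 v1=B3 v2=D4 downbeat P8
bar 2: v0=F3 v1=C4 v2=C4 downbeat P5
bar 3: v0=E3 v1=C4 v2=E4 downbeat P8
bar 4: v0=C3 v1=C4 v2=G3 downbeat P5
bar 5: v0=B2 v1=G3 v2=B3 downbeat P8
bar 6: v0=C3 v1=C4 v2=E4 downbeat M3
  -> R5 @ bar 0 tick 0 v(0, 2): opens on M3
  -> R2 @ bar 2 tick 0 v(0, 1): D3/B3 M6 -> F3/C4 P5 similar
  -> R2 @ bar 4 tick 0 v(0, 2): E3/E4 P8 -> C3/G3 P5 similar
  -> R3 @ bar 4 tick 0 v(1, 2): C4 above G3
  -> R3 @ bar 4 tick 1 v(1, 2): C4 above G3
  -> R3 @ bar 4 tick 2 v(1, 2): C4 above G3
  -> R3 @ bar 4 tick 3 v(1, 2): C4 above G3
  -> R8 @ bar 5 tick 0 v(0, 2): penult P8 not 3rd/6th
  -> R2 @ bar 6 tick 0 v(0, 1): B2/G3 m6 -> C3/C4 P8 similar
  -> R6 @ bar 6 tick 3 v(0, 2): closes on M3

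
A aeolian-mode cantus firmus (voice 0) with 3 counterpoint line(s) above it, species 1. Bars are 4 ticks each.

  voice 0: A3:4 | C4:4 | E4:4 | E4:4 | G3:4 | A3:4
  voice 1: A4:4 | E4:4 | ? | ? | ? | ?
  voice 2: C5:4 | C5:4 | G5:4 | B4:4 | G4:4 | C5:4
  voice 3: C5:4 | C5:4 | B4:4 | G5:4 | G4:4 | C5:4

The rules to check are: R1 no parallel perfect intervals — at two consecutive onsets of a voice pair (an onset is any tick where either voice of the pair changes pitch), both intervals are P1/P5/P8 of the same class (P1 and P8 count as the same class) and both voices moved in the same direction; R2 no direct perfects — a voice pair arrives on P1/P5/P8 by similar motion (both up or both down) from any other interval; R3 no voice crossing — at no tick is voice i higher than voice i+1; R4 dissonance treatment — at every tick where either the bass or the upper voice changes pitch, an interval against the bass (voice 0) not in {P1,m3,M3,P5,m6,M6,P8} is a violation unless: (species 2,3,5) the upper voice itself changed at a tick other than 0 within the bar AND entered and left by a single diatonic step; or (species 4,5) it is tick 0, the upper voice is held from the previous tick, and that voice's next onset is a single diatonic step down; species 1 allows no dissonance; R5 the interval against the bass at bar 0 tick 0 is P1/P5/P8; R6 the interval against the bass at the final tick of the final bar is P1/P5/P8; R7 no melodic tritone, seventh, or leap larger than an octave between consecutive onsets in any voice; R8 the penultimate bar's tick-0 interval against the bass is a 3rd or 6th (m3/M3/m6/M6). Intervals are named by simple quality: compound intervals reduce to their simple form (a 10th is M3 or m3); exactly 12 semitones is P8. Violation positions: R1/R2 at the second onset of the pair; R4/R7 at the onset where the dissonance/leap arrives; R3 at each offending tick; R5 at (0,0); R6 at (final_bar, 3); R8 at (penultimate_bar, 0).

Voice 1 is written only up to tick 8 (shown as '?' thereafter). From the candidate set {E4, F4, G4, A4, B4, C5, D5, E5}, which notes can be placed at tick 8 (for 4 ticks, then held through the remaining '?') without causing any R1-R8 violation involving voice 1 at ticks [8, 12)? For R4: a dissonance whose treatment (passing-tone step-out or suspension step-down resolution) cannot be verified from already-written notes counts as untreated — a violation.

E4: legal
F4: violates R4
G4: violates R2
A4: violates R4
B4: violates R2
C5: violates R2
D5: violates R4,R7
E5: violates R2

{E4}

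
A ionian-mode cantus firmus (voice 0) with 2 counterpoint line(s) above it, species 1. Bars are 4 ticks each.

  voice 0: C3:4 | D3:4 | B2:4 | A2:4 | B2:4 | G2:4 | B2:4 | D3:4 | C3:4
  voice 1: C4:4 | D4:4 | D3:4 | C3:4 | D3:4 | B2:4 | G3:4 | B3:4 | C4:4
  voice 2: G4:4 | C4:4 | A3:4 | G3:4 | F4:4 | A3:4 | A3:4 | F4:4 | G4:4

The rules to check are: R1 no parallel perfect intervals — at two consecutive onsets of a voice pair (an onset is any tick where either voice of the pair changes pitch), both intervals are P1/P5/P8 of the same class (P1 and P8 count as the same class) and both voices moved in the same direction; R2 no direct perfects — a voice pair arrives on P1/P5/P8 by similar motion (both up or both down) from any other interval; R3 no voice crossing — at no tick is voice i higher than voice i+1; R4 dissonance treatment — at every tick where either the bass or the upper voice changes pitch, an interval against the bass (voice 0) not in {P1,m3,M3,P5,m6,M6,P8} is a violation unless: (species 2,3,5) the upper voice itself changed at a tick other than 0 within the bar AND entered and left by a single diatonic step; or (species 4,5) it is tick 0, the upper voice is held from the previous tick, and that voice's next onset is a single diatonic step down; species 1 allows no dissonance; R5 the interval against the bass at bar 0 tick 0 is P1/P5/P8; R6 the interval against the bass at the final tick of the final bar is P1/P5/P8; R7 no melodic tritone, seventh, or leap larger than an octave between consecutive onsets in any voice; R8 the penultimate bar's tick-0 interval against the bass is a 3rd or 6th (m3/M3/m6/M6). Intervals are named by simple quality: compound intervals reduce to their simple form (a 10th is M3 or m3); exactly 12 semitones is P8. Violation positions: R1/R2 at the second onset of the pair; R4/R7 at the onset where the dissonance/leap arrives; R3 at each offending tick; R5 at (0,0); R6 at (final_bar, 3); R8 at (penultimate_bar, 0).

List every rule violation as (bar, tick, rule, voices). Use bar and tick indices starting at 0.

(1, 0, R1, (0, 1))
(1, 0, R3, (1, 2))
(1, 0, R4, (0, 2))
(1, 1, R3, (1, 2))
(1, 2, R3, (1, 2))
(1, 3, R3, (1, 2))
(2, 0, R2, (1, 2))
(2, 0, R4, (0, 2))
(3, 0, R1, (1, 2))
(3, 0, R4, (0, 2))
(4, 0, R4, (0, 2))
(4, 0, R7, (2,))
(5, 0, R4, (0, 2))
(6, 0, R4, (0, 2))
(8, 0, R2, (1, 2))

bar 0: v0=C3 v1=C4 v2=G4 downbeat P5
bar 1: v0=D3 v1=D4 v2=C4 downbeat m7
bar 2: v0=B2 v1=D3 v2=A3 downbeat m7
bar 3: v0=A2 v1=C3 v2=G3 downbeat m7
bar 4: v0=B2 v1=D3 v2=F4 downbeat TT
bar 5: v0=G2 v1=B2 v2=A3 downbeat M2
bar 6: v0=B2 v1=G3 v2=A3 downbeat m7
bar 7: v0=D3 v1=B3 v2=F4 downbeat m3
bar 8: v0=C3 v1=C4 v2=G4 downbeat P5
  -> R1 @ bar 1 tick 0 v(0, 1): C3/C4 P8 -> D3/D4 P8 similar
  -> R3 @ bar 1 tick 0 v(1, 2): D4 above C4
  -> R4 @ bar 1 tick 0 v(0, 2): D3/C4 m7 untreated
  -> R3 @ bar 1 tick 1 v(1, 2): D4 above C4
  -> R3 @ bar 1 tick 2 v(1, 2): D4 above C4
  -> R3 @ bar 1 tick 3 v(1, 2): D4 above C4
  -> R2 @ bar 2 tick 0 v(1, 2): D4/C4 M2 -> D3/A3 P5 similar
  -> R4 @ bar 2 tick 0 v(0, 2): B2/A3 m7 untreated
  -> R1 @ bar 3 tick 0 v(1, 2): D3/A3 P5 -> C3/G3 P5 similar
  -> R4 @ bar 3 tick 0 v(0, 2): A2/G3 m7 untreated
  -> R4 @ bar 4 tick 0 v(0, 2): B2/F4 TT untreated
  -> R7 @ bar 4 tick 0 v(2,): G3->F4 leap 10st
  -> R4 @ bar 5 tick 0 v(0, 2): G2/A3 M2 untreated
  -> R4 @ bar 6 tick 0 v(0, 2): B2/A3 m7 untreated
  -> R2 @ bar 8 tick 0 v(1, 2): B3/F4 TT -> C4/G4 P5 similar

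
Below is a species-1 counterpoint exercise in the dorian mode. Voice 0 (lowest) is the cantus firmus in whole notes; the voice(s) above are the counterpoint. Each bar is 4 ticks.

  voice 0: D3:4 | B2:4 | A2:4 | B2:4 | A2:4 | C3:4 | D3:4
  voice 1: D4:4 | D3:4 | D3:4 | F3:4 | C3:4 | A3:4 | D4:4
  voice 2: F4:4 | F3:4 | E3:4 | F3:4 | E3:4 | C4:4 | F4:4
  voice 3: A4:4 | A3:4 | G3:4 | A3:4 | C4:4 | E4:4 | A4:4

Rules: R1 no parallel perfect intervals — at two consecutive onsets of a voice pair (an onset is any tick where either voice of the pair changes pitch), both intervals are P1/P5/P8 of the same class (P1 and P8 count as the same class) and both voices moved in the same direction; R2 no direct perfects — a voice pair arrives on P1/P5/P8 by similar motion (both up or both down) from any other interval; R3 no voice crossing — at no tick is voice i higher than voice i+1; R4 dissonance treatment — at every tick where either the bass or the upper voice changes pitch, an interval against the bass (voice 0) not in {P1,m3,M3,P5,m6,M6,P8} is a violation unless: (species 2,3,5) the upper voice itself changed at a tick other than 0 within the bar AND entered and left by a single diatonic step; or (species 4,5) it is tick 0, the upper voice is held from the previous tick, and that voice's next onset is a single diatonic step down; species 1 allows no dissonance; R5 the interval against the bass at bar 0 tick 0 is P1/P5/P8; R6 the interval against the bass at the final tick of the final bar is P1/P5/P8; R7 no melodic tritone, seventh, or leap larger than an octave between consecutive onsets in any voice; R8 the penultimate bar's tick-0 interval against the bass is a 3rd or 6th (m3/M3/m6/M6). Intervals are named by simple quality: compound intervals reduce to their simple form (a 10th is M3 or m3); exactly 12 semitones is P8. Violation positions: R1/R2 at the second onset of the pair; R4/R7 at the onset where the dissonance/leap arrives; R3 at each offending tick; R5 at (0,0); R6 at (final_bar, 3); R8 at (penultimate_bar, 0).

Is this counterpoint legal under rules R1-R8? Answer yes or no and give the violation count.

bar 0: v0=D3 v1=D4 v2=F4 v3=A4 (P5)
bar 1: v0=B2 v1=D3 v2=F3 v3=A3 (m7)
bar 2: v0=A2 v1=D3 v2=E3 v3=G3 (m7)
bar 3: v0=B2 v1=F3 v2=F3 v3=A3 (m7)
bar 4: v0=A2 v1=C3 v2=E3 v3=C4 (m3)
bar 5: v0=C3 v1=A3 v2=C4 v3=E4 (M3)
bar 6: v0=D3 v1=D4 v2=F4 v3=A4 (P5)
  R5 @ bar0.0: opens on m3
  R1 @ bar1.0: D4/A4 P5 -> D3/A3 P5 similar
  R4 @ bar1.0: B2/F3 TT untreated
  R4 @ bar1.0: B2/A3 m7 untreated
  R2 @ bar2.0: B2/F3 TT -> A2/E3 P5 similar
  R4 @ bar2.0: A2/D3 P4 untreated
  R4 @ bar2.0: A2/G3 m7 untreated
  R2 @ bar3.0: D3/E3 M2 -> F3/F3 P1 similar
  R4 @ bar3.0: B2/F3 TT untreated
  R4 @ bar3.0: B2/F3 TT untreated
  R4 @ bar3.0: B2/A3 m7 untreated
  R2 @ bar4.0: B2/F3 TT -> A2/E3 P5 similar
  R2 @ bar5.0: A2/E3 P5 -> C3/C4 P8 similar
  R2 @ bar5.0: C3/C4 P8 -> A3/E4 P5 similar
  R8 @ bar5.0: penult P8 not 3rd/6th
  R1 @ bar6.0: A3/E4 P5 -> D4/A4 P5 similar
  R2 @ bar6.0: C3/A3 M6 -> D3/D4 P8 similar
  R2 @ bar6.0: C3/E4 M3 -> D3/A4 P5 similar
  R6 @ bar6.3: closes on m3

No (19 violations)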